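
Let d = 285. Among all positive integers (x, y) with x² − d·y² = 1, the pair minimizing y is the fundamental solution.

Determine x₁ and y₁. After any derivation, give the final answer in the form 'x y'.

√285 → a₀=16, period (1,7,2,7,1,32); ℓ=6 even so k=5
i=0: a=16 ⇒ p=16, q=1
i=1: a=1 ⇒ p=17, q=1
i=2: a=7 ⇒ p=135, q=8
i=3: a=2 ⇒ p=287, q=17
i=4: a=7 ⇒ p=2144, q=127
i=5: a=1 ⇒ p=2431, q=144
fundamental: x₁=2431, y₁=144  (since 5909761 − 285·20736 = 1)

2431 144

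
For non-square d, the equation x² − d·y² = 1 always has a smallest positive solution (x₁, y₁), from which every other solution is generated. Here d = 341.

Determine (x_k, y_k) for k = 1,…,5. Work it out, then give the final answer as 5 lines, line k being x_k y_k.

10626551 575460
225847172311201 12230310076920
4799952989541519968951 259932027556408030380
102013890481930631287980124801 5524361894723138392975161840
2168111619829296063734843424848413751 117409826833463862093989641643997300

√341 → a₀=18, period (2,6,1,8,2,…,6,2,36); ℓ=14 even so k=13
step 0: (18, 1)  from 18·(1,0) + (0,1)
…
step 2: (240, 13)  from 6·(37,2) + (18,1)
…
step 4: (2456, 133)  from 8·(277,15) + (240,13)
…
step 7: (20479, 1109)  from 2·(7645,414) + (5189,281)
step 8: (28124, 1523)  from 1·(20479,1109) + (7645,414)
…
step 10: (641940, 34763)  from 8·(76727,4155) + (28124,1523)
…
step 12: (4953942, 268271)  from 6·(718667,38918) + (641940,34763)
step 13: (10626551, 575460)  from 2·(4953942,268271) + (718667,38918)
fundamental: x₁=10626551, y₁=575460  (since 112923586155601 − 341·331154211600 = 1)
k=2:  x_2 = 10626551·10626551+341·575460·575460 = 225847172311201,  y_2 = 10626551·575460+575460·10626551 = 12230310076920
k=3:  x_3 = 10626551·225847172311201+341·575460·12230310076920 = 4799952989541519968951,  y_3 = 10626551·12230310076920+575460·225847172311201 = 259932027556408030380
k=4:  x_4 = 10626551·4799952989541519968951+341·575460·259932027556408030380 = 102013890481930631287980124801,  y_4 = 10626551·259932027556408030380+575460·4799952989541519968951 = 5524361894723138392975161840
k=5:  x_5 = 10626551·102013890481930631287980124801+341·575460·5524361894723138392975161840 = 2168111619829296063734843424848413751,  y_5 = 10626551·5524361894723138392975161840+575460·102013890481930631287980124801 = 117409826833463862093989641643997300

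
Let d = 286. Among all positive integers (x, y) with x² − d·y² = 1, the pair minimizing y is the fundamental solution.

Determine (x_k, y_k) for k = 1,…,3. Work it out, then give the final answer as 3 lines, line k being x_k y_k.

[16; 1,10,3,3,2,3,3,10,1,32] for √286; ℓ=10 ⇒ convergent index 9
a_0=16:  p_0=16·1+0=16,  q_0=16·0+1=1
a_1=1:  p_1=1·16+1=17,  q_1=1·1+0=1
a_2=10:  p_2=10·17+16=186,  q_2=10·1+1=11
a_3=3:  p_3=3·186+17=575,  q_3=3·11+1=34
a_4=3:  p_4=3·575+186=1911,  q_4=3·34+11=113
…
a_6=3:  p_6=3·4397+1911=15102,  q_6=3·260+113=893
a_7=3:  p_7=3·15102+4397=49703,  q_7=3·893+260=2939
a_8=10:  p_8=10·49703+15102=512132,  q_8=10·2939+893=30283
a_9=1:  p_9=1·512132+49703=561835,  q_9=1·30283+2939=33222
→ (561835, 33222).  Check: 561835²=315658567225, 286·33222²=315658567224, difference 1.
(x_2, y_2) = (561835·561835 + 286·33222·33222, 561835·33222 + 33222·561835) = (631317134449, 37330564740)
(x_3, y_3) = (561835·631317134449 + 286·33222·37330564740, 561835·37330564740 + 33222·631317134449) = (709392124465745995, 41947235681362578)

561835 33222
631317134449 37330564740
709392124465745995 41947235681362578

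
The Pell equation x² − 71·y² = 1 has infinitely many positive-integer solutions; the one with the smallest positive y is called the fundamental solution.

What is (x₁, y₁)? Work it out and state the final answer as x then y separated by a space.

3480 413

[8; 2,2,1,7,1,2,2,16] for √71; ℓ=8 ⇒ convergent index 7
i=0: a=8 ⇒ p=8, q=1
…
i=3: a=1 ⇒ p=59, q=7
…
i=5: a=1 ⇒ p=514, q=61
i=6: a=2 ⇒ p=1483, q=176
i=7: a=2 ⇒ p=3480, q=413
→ (3480, 413).  Check: 3480²=12110400, 71·413²=12110399, difference 1.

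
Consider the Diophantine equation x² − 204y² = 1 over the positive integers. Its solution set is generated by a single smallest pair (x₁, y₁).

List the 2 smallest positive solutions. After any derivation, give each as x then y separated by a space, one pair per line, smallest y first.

√204 → a₀=14, period (3,1,1,6,1,1,3,28); ℓ=8 even so k=7
a_0=14:  p_0=14·1+0=14,  q_0=14·0+1=1
…
a_2=1:  p_2=1·43+14=57,  q_2=1·3+1=4
…
a_4=6:  p_4=6·100+57=657,  q_4=6·7+4=46
a_5=1:  p_5=1·657+100=757,  q_5=1·46+7=53
a_6=1:  p_6=1·757+657=1414,  q_6=1·53+46=99
a_7=3:  p_7=3·1414+757=4999,  q_7=3·99+53=350
→ (4999, 350).  Check: 4999²=24990001, 204·350²=24990000, difference 1.
n=2: (4999,350)∘(4999,350) = (4999·4999+204·350·350, 4999·350+350·4999) = (49980001,3499300)

4999 350
49980001 3499300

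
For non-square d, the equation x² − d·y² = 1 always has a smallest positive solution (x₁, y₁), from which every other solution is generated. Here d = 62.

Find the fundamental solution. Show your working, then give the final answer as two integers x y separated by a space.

63 8

d=62: √d = [7; 1,6,1,14] (ℓ=4, even), read p_3/q_3
k=0  a_k=7  p_k/q_k = 7/1
k=1  a_k=1  p_k/q_k = 8/1
k=2  a_k=6  p_k/q_k = 55/7
k=3  a_k=1  p_k/q_k = 63/8
fundamental: x₁=63, y₁=8  (since 3969 − 62·64 = 1)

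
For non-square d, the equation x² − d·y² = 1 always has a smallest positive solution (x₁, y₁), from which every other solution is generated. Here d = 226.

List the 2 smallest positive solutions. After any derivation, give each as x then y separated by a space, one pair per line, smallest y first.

451 30
406801 27060

d=226: √d = [15; 30] (ℓ=1, odd), read p_1/q_1
a_0=15:  p_0=15·1+0=15,  q_0=15·0+1=1
a_1=30:  p_1=30·15+1=451,  q_1=30·1+0=30
(x₁, y₁) = (451, 30);  451² − 226·30² = 1 ✓
(451+30√226)^2 = 406801 + 27060√226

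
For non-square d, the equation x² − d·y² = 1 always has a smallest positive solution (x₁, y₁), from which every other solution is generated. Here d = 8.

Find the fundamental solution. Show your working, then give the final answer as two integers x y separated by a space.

3 1

d=8: √d = [2; 1,4] (ℓ=2, even), read p_1/q_1
step 0: (2, 1)  from 2·(1,0) + (0,1)
step 1: (3, 1)  from 1·(2,1) + (1,0)
→ (3, 1).  Check: 3²=9, 8·1²=8, difference 1.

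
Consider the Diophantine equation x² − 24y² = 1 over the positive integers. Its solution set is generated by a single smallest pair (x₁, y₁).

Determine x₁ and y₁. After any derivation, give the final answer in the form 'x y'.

5 1

[4; 1,8] for √24; ℓ=2 ⇒ convergent index 1
step 0: (4, 1)  from 4·(1,0) + (0,1)
step 1: (5, 1)  from 1·(4,1) + (1,0)
→ (5, 1).  Check: 5²=25, 24·1²=24, difference 1.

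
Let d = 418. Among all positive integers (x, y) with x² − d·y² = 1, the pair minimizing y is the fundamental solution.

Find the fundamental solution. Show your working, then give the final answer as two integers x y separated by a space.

√418 → a₀=20, period (2,4,20,4,2,40); ℓ=6 even so k=5
i=0: a=20 ⇒ p=20, q=1
i=1: a=2 ⇒ p=41, q=2
…
i=4: a=4 ⇒ p=15068, q=737
i=5: a=2 ⇒ p=33857, q=1656
(x₁, y₁) = (33857, 1656);  33857² − 418·1656² = 1 ✓

33857 1656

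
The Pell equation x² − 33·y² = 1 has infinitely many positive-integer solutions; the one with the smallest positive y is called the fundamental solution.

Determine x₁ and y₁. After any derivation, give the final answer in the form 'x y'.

√33 → a₀=5, period (1,2,1,10); ℓ=4 even so k=3
a_0=5:  p_0=5·1+0=5,  q_0=5·0+1=1
a_1=1:  p_1=1·5+1=6,  q_1=1·1+0=1
a_2=2:  p_2=2·6+5=17,  q_2=2·1+1=3
a_3=1:  p_3=1·17+6=23,  q_3=1·3+1=4
fundamental: x₁=23, y₁=4  (since 529 − 33·16 = 1)

23 4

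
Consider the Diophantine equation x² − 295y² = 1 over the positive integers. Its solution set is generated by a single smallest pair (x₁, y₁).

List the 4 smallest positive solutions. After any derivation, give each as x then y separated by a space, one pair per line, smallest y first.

[17; 5,1,2,3,2,6,2,3,2,1,5,34] for √295; ℓ=12 ⇒ convergent index 11
a_0=17:  p_0=17·1+0=17,  q_0=17·0+1=1
…
a_2=1:  p_2=1·86+17=103,  q_2=1·5+1=6
a_3=2:  p_3=2·103+86=292,  q_3=2·6+5=17
a_4=3:  p_4=3·292+103=979,  q_4=3·17+6=57
a_5=2:  p_5=2·979+292=2250,  q_5=2·57+17=131
…
a_7=2:  p_7=2·14479+2250=31208,  q_7=2·843+131=1817
…
a_10=1:  p_10=1·247414+108103=355517,  q_10=1·14405+6294=20699
a_11=5:  p_11=5·355517+247414=2024999,  q_11=5·20699+14405=117900
fundamental: x₁=2024999, y₁=117900  (since 4100620950001 − 295·13900410000 = 1)
n=2: (2024999,117900)∘(2024999,117900) = (2024999·2024999+295·117900·117900, 2024999·117900+117900·2024999) = (8201241900001,477494764200)
n=3: (8201241900001,477494764200)∘(2024999,117900) = (2024999·8201241900001+295·117900·477494764200, 2024999·477494764200+117900·8201241900001) = (33215013292518224999,1933852840020353700)
n=4: (33215013292518224999,1933852840020353700)∘(2024999,117900) = (2024999·33215013292518224999+295·117900·1933852840020353700, 2024999·1933852840020353700+117900·33215013292518224999) = (134520737404664024967600001,7832100134376274949528400)

2024999 117900
8201241900001 477494764200
33215013292518224999 1933852840020353700
134520737404664024967600001 7832100134376274949528400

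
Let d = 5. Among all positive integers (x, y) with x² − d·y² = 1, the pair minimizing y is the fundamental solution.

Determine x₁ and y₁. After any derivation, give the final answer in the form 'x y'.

√5 → a₀=2, period (4); ℓ=1 odd so k=1
step 0: (2, 1)  from 2·(1,0) + (0,1)
step 1: (9, 4)  from 4·(2,1) + (1,0)
(x₁, y₁) = (9, 4);  9² − 5·4² = 1 ✓

9 4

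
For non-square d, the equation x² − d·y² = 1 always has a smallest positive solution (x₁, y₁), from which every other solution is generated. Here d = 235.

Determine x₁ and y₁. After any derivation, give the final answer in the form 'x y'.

46 3

[15; 3,30] for √235; ℓ=2 ⇒ convergent index 1
a_0=15:  p_0=15·1+0=15,  q_0=15·0+1=1
a_1=3:  p_1=3·15+1=46,  q_1=3·1+0=3
(x₁, y₁) = (46, 3);  46² − 235·3² = 1 ✓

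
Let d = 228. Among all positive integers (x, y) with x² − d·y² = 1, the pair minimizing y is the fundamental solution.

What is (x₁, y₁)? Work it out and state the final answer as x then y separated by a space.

d=228: √d = [15; 10,30] (ℓ=2, even), read p_1/q_1
i=0: a=15 ⇒ p=15, q=1
i=1: a=10 ⇒ p=151, q=10
fundamental: x₁=151, y₁=10  (since 22801 − 228·100 = 1)

151 10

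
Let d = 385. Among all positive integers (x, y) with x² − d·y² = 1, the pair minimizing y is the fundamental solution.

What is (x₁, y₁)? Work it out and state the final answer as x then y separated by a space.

95831 4884

d=385: √d = [19; 1,1,1,1,1,…,1,1,38] (ℓ=16, even), read p_15/q_15
i=0: a=19 ⇒ p=19, q=1
…
i=5: a=1 ⇒ p=157, q=8
…
i=7: a=1 ⇒ p=726, q=37
…
i=9: a=1 ⇒ p=2747, q=140
i=10: a=3 ⇒ p=10262, q=523
…
i=14: a=1 ⇒ p=59551, q=3035
i=15: a=1 ⇒ p=95831, q=4884
(x₁, y₁) = (95831, 4884);  95831² − 385·4884² = 1 ✓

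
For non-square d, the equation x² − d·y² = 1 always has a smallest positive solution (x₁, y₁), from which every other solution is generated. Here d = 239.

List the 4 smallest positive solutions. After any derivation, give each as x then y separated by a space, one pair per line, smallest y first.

[15; 2,5,1,2,4,15,4,2,1,5,2,30] for √239; ℓ=12 ⇒ convergent index 11
a_0=15:  p_0=15·1+0=15,  q_0=15·0+1=1
…
a_2=5:  p_2=5·31+15=170,  q_2=5·2+1=11
…
a_4=2:  p_4=2·201+170=572,  q_4=2·13+11=37
…
a_10=5:  p_10=5·500258+346141=2847431,  q_10=5·32359+22390=184185
a_11=2:  p_11=2·2847431+500258=6195120,  q_11=2·184185+32359=400729
→ (6195120, 400729).  Check: 6195120²=38379511814400, 239·400729²=38379511814399, difference 1.
k=2:  x_2 = 6195120·6195120+239·400729·400729 = 76759023628799,  y_2 = 6195120·400729+400729·6195120 = 4965128484960
k=3:  x_3 = 6195120·76759023628799+239·400729·4965128484960 = 951062724926484326640,  y_3 = 6195120·4965128484960+400729·76759023628799 = 61519133559490389671
k=4:  x_4 = 6195120·951062724926484326640+239·400729·61519133559490389671 = 11783895416893046404284364801,  y_4 = 6195120·61519133559490389671+400729·951062724926484326640 = 762236829394135240588726080

6195120 400729
76759023628799 4965128484960
951062724926484326640 61519133559490389671
11783895416893046404284364801 762236829394135240588726080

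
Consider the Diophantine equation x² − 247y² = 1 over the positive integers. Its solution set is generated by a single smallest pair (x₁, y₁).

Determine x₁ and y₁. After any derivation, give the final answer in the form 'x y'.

85292 5427

d=247: √d = [15; 1,2,1,1,9,1,9,1,1,2,1,30] (ℓ=12, even), read p_11/q_11
i=0: a=15 ⇒ p=15, q=1
…
i=4: a=1 ⇒ p=110, q=7
…
i=7: a=9 ⇒ p=11520, q=733
i=8: a=1 ⇒ p=12683, q=807
…
i=10: a=2 ⇒ p=61089, q=3887
i=11: a=1 ⇒ p=85292, q=5427
→ (85292, 5427).  Check: 85292²=7274725264, 247·5427²=7274725263, difference 1.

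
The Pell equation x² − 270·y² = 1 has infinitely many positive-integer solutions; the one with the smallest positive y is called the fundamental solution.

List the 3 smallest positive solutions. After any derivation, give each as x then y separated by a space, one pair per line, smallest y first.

√270 → a₀=16, period (2,3,6,3,2,32); ℓ=6 even so k=5
i=0: a=16 ⇒ p=16, q=1
i=1: a=2 ⇒ p=33, q=2
…
i=3: a=6 ⇒ p=723, q=44
i=4: a=3 ⇒ p=2284, q=139
i=5: a=2 ⇒ p=5291, q=322
(x₁, y₁) = (5291, 322);  5291² − 270·322² = 1 ✓
n=2: (5291,322)∘(5291,322) = (5291·5291+270·322·322, 5291·322+322·5291) = (55989361,3407404)
n=3: (55989361,3407404)∘(5291,322) = (5291·55989361+270·322·3407404, 5291·3407404+322·55989361) = (592479412811,36057148806)

5291 322
55989361 3407404
592479412811 36057148806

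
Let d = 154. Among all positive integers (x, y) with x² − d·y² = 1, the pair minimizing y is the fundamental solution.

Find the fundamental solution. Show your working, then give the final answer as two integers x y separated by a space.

21295 1716

[12; 2,2,3,1,2,1,3,2,2,24] for √154; ℓ=10 ⇒ convergent index 9
step 0: (12, 1)  from 12·(1,0) + (0,1)
step 1: (25, 2)  from 2·(12,1) + (1,0)
step 2: (62, 5)  from 2·(25,2) + (12,1)
step 3: (211, 17)  from 3·(62,5) + (25,2)
…
step 6: (1030, 83)  from 1·(757,61) + (273,22)
step 7: (3847, 310)  from 3·(1030,83) + (757,61)
step 8: (8724, 703)  from 2·(3847,310) + (1030,83)
step 9: (21295, 1716)  from 2·(8724,703) + (3847,310)
→ (21295, 1716).  Check: 21295²=453477025, 154·1716²=453477024, difference 1.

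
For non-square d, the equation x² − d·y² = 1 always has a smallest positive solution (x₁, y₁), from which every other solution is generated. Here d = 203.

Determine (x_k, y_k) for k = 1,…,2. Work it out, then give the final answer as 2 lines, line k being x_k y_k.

57 4
6497 456

[14; 4,28] for √203; ℓ=2 ⇒ convergent index 1
a_0=14:  p_0=14·1+0=14,  q_0=14·0+1=1
a_1=4:  p_1=4·14+1=57,  q_1=4·1+0=4
(x₁, y₁) = (57, 4);  57² − 203·4² = 1 ✓
(x_2, y_2) = (57·57 + 203·4·4, 57·4 + 4·57) = (6497, 456)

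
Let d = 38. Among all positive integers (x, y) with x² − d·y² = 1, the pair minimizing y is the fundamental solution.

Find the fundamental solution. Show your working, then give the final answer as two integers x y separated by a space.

[6; 6,12] for √38; ℓ=2 ⇒ convergent index 1
a_0=6:  p_0=6·1+0=6,  q_0=6·0+1=1
a_1=6:  p_1=6·6+1=37,  q_1=6·1+0=6
fundamental: x₁=37, y₁=6  (since 1369 − 38·36 = 1)

37 6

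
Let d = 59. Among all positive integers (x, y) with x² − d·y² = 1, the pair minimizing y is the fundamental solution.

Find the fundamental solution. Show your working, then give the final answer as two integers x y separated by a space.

d=59: √d = [7; 1,2,7,2,1,14] (ℓ=6, even), read p_5/q_5
step 0: (7, 1)  from 7·(1,0) + (0,1)
step 1: (8, 1)  from 1·(7,1) + (1,0)
…
step 3: (169, 22)  from 7·(23,3) + (8,1)
step 4: (361, 47)  from 2·(169,22) + (23,3)
step 5: (530, 69)  from 1·(361,47) + (169,22)
(x₁, y₁) = (530, 69);  530² − 59·69² = 1 ✓

530 69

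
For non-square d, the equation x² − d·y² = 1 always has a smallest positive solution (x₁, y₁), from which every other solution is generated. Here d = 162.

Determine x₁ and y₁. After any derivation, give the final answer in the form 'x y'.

√162 → a₀=12, period (1,2,1,2,12,2,1,2,1,24); ℓ=10 even so k=9
step 0: (12, 1)  from 12·(1,0) + (0,1)
…
step 2: (38, 3)  from 2·(13,1) + (12,1)
step 3: (51, 4)  from 1·(38,3) + (13,1)
step 4: (140, 11)  from 2·(51,4) + (38,3)
step 5: (1731, 136)  from 12·(140,11) + (51,4)
step 6: (3602, 283)  from 2·(1731,136) + (140,11)
…
step 8: (14268, 1121)  from 2·(5333,419) + (3602,283)
step 9: (19601, 1540)  from 1·(14268,1121) + (5333,419)
(x₁, y₁) = (19601, 1540);  19601² − 162·1540² = 1 ✓

19601 1540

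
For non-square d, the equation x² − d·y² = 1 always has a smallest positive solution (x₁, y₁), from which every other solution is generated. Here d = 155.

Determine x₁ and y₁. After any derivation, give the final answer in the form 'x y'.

249 20

√155 → a₀=12, period (2,4,2,24); ℓ=4 even so k=3
i=0: a=12 ⇒ p=12, q=1
i=1: a=2 ⇒ p=25, q=2
i=2: a=4 ⇒ p=112, q=9
i=3: a=2 ⇒ p=249, q=20
(x₁, y₁) = (249, 20);  249² − 155·20² = 1 ✓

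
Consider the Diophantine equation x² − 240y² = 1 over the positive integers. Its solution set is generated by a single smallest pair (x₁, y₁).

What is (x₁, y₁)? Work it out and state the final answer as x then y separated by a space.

√240 → a₀=15, period (2,30); ℓ=2 even so k=1
a_0=15:  p_0=15·1+0=15,  q_0=15·0+1=1
a_1=2:  p_1=2·15+1=31,  q_1=2·1+0=2
(x₁, y₁) = (31, 2);  31² − 240·2² = 1 ✓

31 2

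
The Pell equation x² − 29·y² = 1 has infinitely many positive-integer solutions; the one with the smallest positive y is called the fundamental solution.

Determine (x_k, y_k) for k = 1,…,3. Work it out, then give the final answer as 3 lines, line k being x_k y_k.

9801 1820
192119201 35675640
3765920568201 699313893460

√29 = [5; 2,1,1,2,10, …], period ℓ=5 (odd) → k=9
a_0=5:  p_0=5·1+0=5,  q_0=5·0+1=1
…
a_3=1:  p_3=1·16+11=27,  q_3=1·3+2=5
a_4=2:  p_4=2·27+16=70,  q_4=2·5+3=13
a_5=10:  p_5=10·70+27=727,  q_5=10·13+5=135
…
a_7=1:  p_7=1·1524+727=2251,  q_7=1·283+135=418
a_8=1:  p_8=1·2251+1524=3775,  q_8=1·418+283=701
a_9=2:  p_9=2·3775+2251=9801,  q_9=2·701+418=1820
fundamental: x₁=9801, y₁=1820  (since 96059601 − 29·3312400 = 1)
n=2: (9801,1820)∘(9801,1820) = (9801·9801+29·1820·1820, 9801·1820+1820·9801) = (192119201,35675640)
n=3: (192119201,35675640)∘(9801,1820) = (9801·192119201+29·1820·35675640, 9801·35675640+1820·192119201) = (3765920568201,699313893460)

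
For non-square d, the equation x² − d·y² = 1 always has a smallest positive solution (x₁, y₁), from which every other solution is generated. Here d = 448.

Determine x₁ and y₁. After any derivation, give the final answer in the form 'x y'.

127 6

d=448: √d = [21; 6,42] (ℓ=2, even), read p_1/q_1
a_0=21:  p_0=21·1+0=21,  q_0=21·0+1=1
a_1=6:  p_1=6·21+1=127,  q_1=6·1+0=6
fundamental: x₁=127, y₁=6  (since 16129 − 448·36 = 1)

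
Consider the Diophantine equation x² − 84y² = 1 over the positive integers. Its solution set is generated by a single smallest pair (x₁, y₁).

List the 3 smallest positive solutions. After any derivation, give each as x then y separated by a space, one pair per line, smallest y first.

55 6
6049 660
665335 72594

√84 → a₀=9, period (6,18); ℓ=2 even so k=1
k=0  a_k=9  p_k/q_k = 9/1
k=1  a_k=6  p_k/q_k = 55/6
fundamental: x₁=55, y₁=6  (since 3025 − 84·36 = 1)
k=2:  x_2 = 55·55+84·6·6 = 6049,  y_2 = 55·6+6·55 = 660
k=3:  x_3 = 55·6049+84·6·660 = 665335,  y_3 = 55·660+6·6049 = 72594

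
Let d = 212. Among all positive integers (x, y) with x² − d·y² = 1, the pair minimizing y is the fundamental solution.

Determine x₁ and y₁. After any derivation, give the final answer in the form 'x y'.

√212 → a₀=14, period (1,1,3,1,1,…,1,1,28); ℓ=14 even so k=13
k=0  a_k=14  p_k/q_k = 14/1
k=1  a_k=1  p_k/q_k = 15/1
…
k=8  a_k=1  p_k/q_k = 2781/191
…
k=11  a_k=3  p_k/q_k = 29135/2001
k=12  a_k=1  p_k/q_k = 37114/2549
k=13  a_k=1  p_k/q_k = 66249/4550
fundamental: x₁=66249, y₁=4550  (since 4388930001 − 212·20702500 = 1)

66249 4550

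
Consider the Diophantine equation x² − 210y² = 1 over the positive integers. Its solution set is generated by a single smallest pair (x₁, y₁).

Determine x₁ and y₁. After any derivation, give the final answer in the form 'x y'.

d=210: √d = [14; 2,28] (ℓ=2, even), read p_1/q_1
k=0  a_k=14  p_k/q_k = 14/1
k=1  a_k=2  p_k/q_k = 29/2
(x₁, y₁) = (29, 2);  29² − 210·2² = 1 ✓

29 2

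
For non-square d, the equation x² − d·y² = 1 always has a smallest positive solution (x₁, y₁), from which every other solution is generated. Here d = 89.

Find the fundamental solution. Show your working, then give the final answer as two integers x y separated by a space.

[9; 2,3,3,2,18] for √89; ℓ=5 ⇒ convergent index 9
a_0=9:  p_0=9·1+0=9,  q_0=9·0+1=1
…
a_5=18:  p_5=18·500+217=9217,  q_5=18·53+23=977
a_6=2:  p_6=2·9217+500=18934,  q_6=2·977+53=2007
…
a_8=3:  p_8=3·66019+18934=216991,  q_8=3·6998+2007=23001
a_9=2:  p_9=2·216991+66019=500001,  q_9=2·23001+6998=53000
(x₁, y₁) = (500001, 53000);  500001² − 89·53000² = 1 ✓

500001 53000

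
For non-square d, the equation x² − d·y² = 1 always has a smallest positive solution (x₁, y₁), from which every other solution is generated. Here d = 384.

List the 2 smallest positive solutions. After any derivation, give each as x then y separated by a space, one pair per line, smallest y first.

[19; 1,1,2,9,2,1,1,38] for √384; ℓ=8 ⇒ convergent index 7
i=0: a=19 ⇒ p=19, q=1
i=1: a=1 ⇒ p=20, q=1
…
i=3: a=2 ⇒ p=98, q=5
…
i=5: a=2 ⇒ p=1940, q=99
i=6: a=1 ⇒ p=2861, q=146
i=7: a=1 ⇒ p=4801, q=245
fundamental: x₁=4801, y₁=245  (since 23049601 − 384·60025 = 1)
(x_2, y_2) = (4801·4801 + 384·245·245, 4801·245 + 245·4801) = (46099201, 2352490)

4801 245
46099201 2352490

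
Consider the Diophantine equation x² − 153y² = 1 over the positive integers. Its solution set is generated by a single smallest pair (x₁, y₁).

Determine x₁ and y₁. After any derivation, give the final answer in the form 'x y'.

2177 176

√153 = [12; 2,1,2,2,2,1,2,24, …], period ℓ=8 (even) → k=7
a_0=12:  p_0=12·1+0=12,  q_0=12·0+1=1
…
a_6=1:  p_6=1·569+235=804,  q_6=1·46+19=65
a_7=2:  p_7=2·804+569=2177,  q_7=2·65+46=176
fundamental: x₁=2177, y₁=176  (since 4739329 − 153·30976 = 1)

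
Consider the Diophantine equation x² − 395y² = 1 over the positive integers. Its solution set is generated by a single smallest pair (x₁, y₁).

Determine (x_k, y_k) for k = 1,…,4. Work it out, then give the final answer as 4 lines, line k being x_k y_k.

√395 → a₀=19, period (1,6,1,38); ℓ=4 even so k=3
i=0: a=19 ⇒ p=19, q=1
…
i=2: a=6 ⇒ p=139, q=7
i=3: a=1 ⇒ p=159, q=8
(x₁, y₁) = (159, 8);  159² − 395·8² = 1 ✓
k=2:  x_2 = 159·159+395·8·8 = 50561,  y_2 = 159·8+8·159 = 2544
k=3:  x_3 = 159·50561+395·8·2544 = 16078239,  y_3 = 159·2544+8·50561 = 808984
k=4:  x_4 = 159·16078239+395·8·808984 = 5112829441,  y_4 = 159·808984+8·16078239 = 257254368

159 8
50561 2544
16078239 808984
5112829441 257254368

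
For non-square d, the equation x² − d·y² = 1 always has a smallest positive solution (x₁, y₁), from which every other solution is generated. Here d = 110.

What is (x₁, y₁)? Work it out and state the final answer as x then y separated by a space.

[10; 2,20] for √110; ℓ=2 ⇒ convergent index 1
i=0: a=10 ⇒ p=10, q=1
i=1: a=2 ⇒ p=21, q=2
fundamental: x₁=21, y₁=2  (since 441 − 110·4 = 1)

21 2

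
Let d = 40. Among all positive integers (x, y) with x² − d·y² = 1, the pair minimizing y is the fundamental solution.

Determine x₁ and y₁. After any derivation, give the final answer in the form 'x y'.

d=40: √d = [6; 3,12] (ℓ=2, even), read p_1/q_1
k=0  a_k=6  p_k/q_k = 6/1
k=1  a_k=3  p_k/q_k = 19/3
fundamental: x₁=19, y₁=3  (since 361 − 40·9 = 1)

19 3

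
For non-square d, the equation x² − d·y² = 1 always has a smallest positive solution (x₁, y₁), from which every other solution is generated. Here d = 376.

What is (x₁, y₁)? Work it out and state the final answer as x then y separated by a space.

2143295 110532

√376 = [19; 2,1,1,3,1,…,1,2,38, …], period ℓ=16 (even) → k=15
k=0  a_k=19  p_k/q_k = 19/1
k=1  a_k=2  p_k/q_k = 39/2
k=2  a_k=1  p_k/q_k = 58/3
…
k=4  a_k=3  p_k/q_k = 349/18
…
k=6  a_k=2  p_k/q_k = 1241/64
k=7  a_k=2  p_k/q_k = 2928/151
k=8  a_k=4  p_k/q_k = 12953/668
k=9  a_k=2  p_k/q_k = 28834/1487
…
k=11  a_k=1  p_k/q_k = 99455/5129
k=12  a_k=3  p_k/q_k = 368986/19029
k=13  a_k=1  p_k/q_k = 468441/24158
k=14  a_k=1  p_k/q_k = 837427/43187
k=15  a_k=2  p_k/q_k = 2143295/110532
→ (2143295, 110532).  Check: 2143295²=4593713457025, 376·110532²=4593713457024, difference 1.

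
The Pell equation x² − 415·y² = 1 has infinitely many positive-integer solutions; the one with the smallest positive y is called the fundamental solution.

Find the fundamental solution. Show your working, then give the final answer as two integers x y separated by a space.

√415 = [20; 2,1,2,4,6,…,1,2,40, …], period ℓ=16 (even) → k=15
step 0: (20, 1)  from 20·(1,0) + (0,1)
step 1: (41, 2)  from 2·(20,1) + (1,0)
step 2: (61, 3)  from 1·(41,2) + (20,1)
…
step 6: (5154, 253)  from 1·(4441,218) + (713,35)
…
step 8: (33939, 1666)  from 3·(9595,471) + (5154,253)
…
step 14: (6841255, 335824)  from 1·(4730294,232201) + (2110961,103623)
step 15: (18412804, 903849)  from 2·(6841255,335824) + (4730294,232201)
→ (18412804, 903849).  Check: 18412804²=339031351142416, 415·903849²=339031351142415, difference 1.

18412804 903849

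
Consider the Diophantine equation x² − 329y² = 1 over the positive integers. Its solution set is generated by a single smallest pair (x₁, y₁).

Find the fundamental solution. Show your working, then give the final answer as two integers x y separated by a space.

2376415 131016

d=329: √d = [18; 7,4,2,1,1,4,1,1,2,4,7,36] (ℓ=12, even), read p_11/q_11
i=0: a=18 ⇒ p=18, q=1
…
i=6: a=4 ⇒ p=13241, q=730
…
i=8: a=1 ⇒ p=29366, q=1619
…
i=10: a=4 ⇒ p=328794, q=18127
i=11: a=7 ⇒ p=2376415, q=131016
fundamental: x₁=2376415, y₁=131016  (since 5647348252225 − 329·17165192256 = 1)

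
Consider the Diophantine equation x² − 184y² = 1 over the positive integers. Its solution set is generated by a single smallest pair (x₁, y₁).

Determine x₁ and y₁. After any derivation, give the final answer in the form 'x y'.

24335 1794

d=184: √d = [13; 1,1,3,2,1,2,1,2,3,1,1,26] (ℓ=12, even), read p_11/q_11
step 0: (13, 1)  from 13·(1,0) + (0,1)
…
step 3: (95, 7)  from 3·(27,2) + (14,1)
step 4: (217, 16)  from 2·(95,7) + (27,2)
step 5: (312, 23)  from 1·(217,16) + (95,7)
step 6: (841, 62)  from 2·(312,23) + (217,16)
…
step 8: (3147, 232)  from 2·(1153,85) + (841,62)
step 9: (10594, 781)  from 3·(3147,232) + (1153,85)
step 10: (13741, 1013)  from 1·(10594,781) + (3147,232)
step 11: (24335, 1794)  from 1·(13741,1013) + (10594,781)
→ (24335, 1794).  Check: 24335²=592192225, 184·1794²=592192224, difference 1.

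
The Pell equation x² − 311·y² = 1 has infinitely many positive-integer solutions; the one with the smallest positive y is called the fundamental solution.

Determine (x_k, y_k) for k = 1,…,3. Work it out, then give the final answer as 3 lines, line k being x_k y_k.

16883880 957397
570130807708799 32329152120720
19252040283316857636360 1091683049815963029803

d=311: √d = [17; 1,1,1,2,1,…,1,1,34] (ℓ=16, even), read p_15/q_15
i=0: a=17 ⇒ p=17, q=1
i=1: a=1 ⇒ p=18, q=1
i=2: a=1 ⇒ p=35, q=2
i=3: a=1 ⇒ p=53, q=3
i=4: a=2 ⇒ p=141, q=8
i=5: a=1 ⇒ p=194, q=11
…
i=7: a=3 ⇒ p=4109, q=233
…
i=9: a=3 ⇒ p=217583, q=12338
i=10: a=6 ⇒ p=1376656, q=78063
i=11: a=1 ⇒ p=1594239, q=90401
i=12: a=2 ⇒ p=4565134, q=258865
i=13: a=1 ⇒ p=6159373, q=349266
i=14: a=1 ⇒ p=10724507, q=608131
i=15: a=1 ⇒ p=16883880, q=957397
→ (16883880, 957397).  Check: 16883880²=285065403854400, 311·957397²=285065403854399, difference 1.
(x_2, y_2) = (16883880·16883880 + 311·957397·957397, 16883880·957397 + 957397·16883880) = (570130807708799, 32329152120720)
(x_3, y_3) = (16883880·570130807708799 + 311·957397·32329152120720, 16883880·32329152120720 + 957397·570130807708799) = (19252040283316857636360, 1091683049815963029803)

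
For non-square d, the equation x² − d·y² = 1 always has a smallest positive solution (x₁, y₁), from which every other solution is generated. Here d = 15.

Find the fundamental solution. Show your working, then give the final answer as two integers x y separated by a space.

d=15: √d = [3; 1,6] (ℓ=2, even), read p_1/q_1
k=0  a_k=3  p_k/q_k = 3/1
k=1  a_k=1  p_k/q_k = 4/1
fundamental: x₁=4, y₁=1  (since 16 − 15·1 = 1)

4 1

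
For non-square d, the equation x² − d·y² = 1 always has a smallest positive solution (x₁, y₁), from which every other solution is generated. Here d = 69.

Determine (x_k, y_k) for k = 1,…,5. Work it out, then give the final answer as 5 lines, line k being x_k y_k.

7775 936
120901249 14554800
1880014414175 226327139064
29234224019520001 3519386997890400
454592181623521601375 54726467590868580936

d=69: √d = [8; 3,3,1,4,1,3,3,16] (ℓ=8, even), read p_7/q_7
i=0: a=8 ⇒ p=8, q=1
i=1: a=3 ⇒ p=25, q=3
i=2: a=3 ⇒ p=83, q=10
i=3: a=1 ⇒ p=108, q=13
…
i=5: a=1 ⇒ p=623, q=75
i=6: a=3 ⇒ p=2384, q=287
i=7: a=3 ⇒ p=7775, q=936
(x₁, y₁) = (7775, 936);  7775² − 69·936² = 1 ✓
n=2: (7775,936)∘(7775,936) = (7775·7775+69·936·936, 7775·936+936·7775) = (120901249,14554800)
n=3: (120901249,14554800)∘(7775,936) = (7775·120901249+69·936·14554800, 7775·14554800+936·120901249) = (1880014414175,226327139064)
n=4: (1880014414175,226327139064)∘(7775,936) = (7775·1880014414175+69·936·226327139064, 7775·226327139064+936·1880014414175) = (29234224019520001,3519386997890400)
n=5: (29234224019520001,3519386997890400)∘(7775,936) = (7775·29234224019520001+69·936·3519386997890400, 7775·3519386997890400+936·29234224019520001) = (454592181623521601375,54726467590868580936)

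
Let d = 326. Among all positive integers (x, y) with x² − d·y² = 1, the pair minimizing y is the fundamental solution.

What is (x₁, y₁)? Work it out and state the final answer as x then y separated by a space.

325 18

√326 = [18; 18,36, …], period ℓ=2 (even) → k=1
a_0=18:  p_0=18·1+0=18,  q_0=18·0+1=1
a_1=18:  p_1=18·18+1=325,  q_1=18·1+0=18
fundamental: x₁=325, y₁=18  (since 105625 − 326·324 = 1)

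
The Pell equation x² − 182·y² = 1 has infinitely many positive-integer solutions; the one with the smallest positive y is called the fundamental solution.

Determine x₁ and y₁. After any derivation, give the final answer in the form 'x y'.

27 2

d=182: √d = [13; 2,26] (ℓ=2, even), read p_1/q_1
k=0  a_k=13  p_k/q_k = 13/1
k=1  a_k=2  p_k/q_k = 27/2
(x₁, y₁) = (27, 2);  27² − 182·2² = 1 ✓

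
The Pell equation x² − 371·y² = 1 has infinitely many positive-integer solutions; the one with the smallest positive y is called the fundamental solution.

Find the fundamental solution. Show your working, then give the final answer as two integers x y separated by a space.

√371 = [19; 3,1,4,1,3,38, …], period ℓ=6 (even) → k=5
step 0: (19, 1)  from 19·(1,0) + (0,1)
step 1: (58, 3)  from 3·(19,1) + (1,0)
step 2: (77, 4)  from 1·(58,3) + (19,1)
step 3: (366, 19)  from 4·(77,4) + (58,3)
step 4: (443, 23)  from 1·(366,19) + (77,4)
step 5: (1695, 88)  from 3·(443,23) + (366,19)
(x₁, y₁) = (1695, 88);  1695² − 371·88² = 1 ✓

1695 88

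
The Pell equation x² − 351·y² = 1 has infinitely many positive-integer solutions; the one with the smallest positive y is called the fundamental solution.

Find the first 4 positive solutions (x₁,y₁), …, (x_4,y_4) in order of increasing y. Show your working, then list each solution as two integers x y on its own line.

[18; 1,2,1,3,2,2,2,3,1,2,1,36] for √351; ℓ=12 ⇒ convergent index 11
i=0: a=18 ⇒ p=18, q=1
…
i=2: a=2 ⇒ p=56, q=3
i=3: a=1 ⇒ p=75, q=4
…
i=7: a=2 ⇒ p=3747, q=200
i=8: a=3 ⇒ p=12796, q=683
…
i=10: a=2 ⇒ p=45882, q=2449
i=11: a=1 ⇒ p=62425, q=3332
fundamental: x₁=62425, y₁=3332  (since 3896880625 − 351·11102224 = 1)
n=2: (62425,3332)∘(62425,3332) = (62425·62425+351·3332·3332, 62425·3332+3332·62425) = (7793761249,416000200)
n=3: (7793761249,416000200)∘(62425,3332) = (62425·7793761249+351·3332·416000200, 62425·416000200+3332·7793761249) = (973051091875225,51937624966668)
n=4: (973051091875225,51937624966668)∘(62425,3332) = (62425·973051091875225+351·3332·51937624966668, 62425·51937624966668+3332·973051091875225) = (121485428812828080001,6484412476672499600)

62425 3332
7793761249 416000200
973051091875225 51937624966668
121485428812828080001 6484412476672499600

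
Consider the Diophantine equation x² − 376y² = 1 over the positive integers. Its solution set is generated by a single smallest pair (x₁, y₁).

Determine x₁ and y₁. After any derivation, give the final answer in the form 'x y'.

√376 → a₀=19, period (2,1,1,3,1,…,1,2,38); ℓ=16 even so k=15
step 0: (19, 1)  from 19·(1,0) + (0,1)
step 1: (39, 2)  from 2·(19,1) + (1,0)
…
step 4: (349, 18)  from 3·(97,5) + (58,3)
…
step 6: (1241, 64)  from 2·(446,23) + (349,18)
step 7: (2928, 151)  from 2·(1241,64) + (446,23)
step 8: (12953, 668)  from 4·(2928,151) + (1241,64)
…
step 11: (99455, 5129)  from 1·(70621,3642) + (28834,1487)
step 12: (368986, 19029)  from 3·(99455,5129) + (70621,3642)
…
step 14: (837427, 43187)  from 1·(468441,24158) + (368986,19029)
step 15: (2143295, 110532)  from 2·(837427,43187) + (468441,24158)
fundamental: x₁=2143295, y₁=110532  (since 4593713457025 − 376·12217323024 = 1)

2143295 110532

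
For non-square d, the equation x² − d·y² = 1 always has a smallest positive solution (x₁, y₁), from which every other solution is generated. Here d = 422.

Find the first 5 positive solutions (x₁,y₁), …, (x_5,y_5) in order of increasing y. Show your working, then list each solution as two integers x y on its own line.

7022501 341850
98631040590001 4801283933700
1385273162348638202501 67434042451384025550
19456164335732849620362360001 947111261097768740333867400
273261867007695159110526238300562501 13302179556340616719484196916709250

√422 = [20; 1,1,5,2,1,…,1,1,40, …], period ℓ=14 (even) → k=13
a_0=20:  p_0=20·1+0=20,  q_0=20·0+1=1
a_1=1:  p_1=1·20+1=21,  q_1=1·1+0=1
…
a_6=3:  p_6=3·719+493=2650,  q_6=3·35+24=129
…
a_8=3:  p_8=3·53719+2650=163807,  q_8=3·2615+129=7974
a_9=1:  p_9=1·163807+53719=217526,  q_9=1·7974+2615=10589
a_10=2:  p_10=2·217526+163807=598859,  q_10=2·10589+7974=29152
…
a_12=1:  p_12=1·3211821+598859=3810680,  q_12=1·156349+29152=185501
a_13=1:  p_13=1·3810680+3211821=7022501,  q_13=1·185501+156349=341850
(x₁, y₁) = (7022501, 341850);  7022501² − 422·341850² = 1 ✓
k=2:  x_2 = 7022501·7022501+422·341850·341850 = 98631040590001,  y_2 = 7022501·341850+341850·7022501 = 4801283933700
k=3:  x_3 = 7022501·98631040590001+422·341850·4801283933700 = 1385273162348638202501,  y_3 = 7022501·4801283933700+341850·98631040590001 = 67434042451384025550
k=4:  x_4 = 7022501·1385273162348638202501+422·341850·67434042451384025550 = 19456164335732849620362360001,  y_4 = 7022501·67434042451384025550+341850·1385273162348638202501 = 947111261097768740333867400
k=5:  x_5 = 7022501·19456164335732849620362360001+422·341850·947111261097768740333867400 = 273261867007695159110526238300562501,  y_5 = 7022501·947111261097768740333867400+341850·19456164335732849620362360001 = 13302179556340616719484196916709250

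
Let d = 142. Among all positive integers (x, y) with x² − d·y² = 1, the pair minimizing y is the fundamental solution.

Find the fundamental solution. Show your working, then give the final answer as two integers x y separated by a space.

143 12

√142 → a₀=11, period (1,10,1,22); ℓ=4 even so k=3
i=0: a=11 ⇒ p=11, q=1
i=1: a=1 ⇒ p=12, q=1
i=2: a=10 ⇒ p=131, q=11
i=3: a=1 ⇒ p=143, q=12
(x₁, y₁) = (143, 12);  143² − 142·12² = 1 ✓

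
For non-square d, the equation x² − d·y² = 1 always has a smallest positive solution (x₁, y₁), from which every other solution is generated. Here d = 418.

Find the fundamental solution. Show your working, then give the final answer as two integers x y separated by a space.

[20; 2,4,20,4,2,40] for √418; ℓ=6 ⇒ convergent index 5
i=0: a=20 ⇒ p=20, q=1
i=1: a=2 ⇒ p=41, q=2
…
i=4: a=4 ⇒ p=15068, q=737
i=5: a=2 ⇒ p=33857, q=1656
(x₁, y₁) = (33857, 1656);  33857² − 418·1656² = 1 ✓

33857 1656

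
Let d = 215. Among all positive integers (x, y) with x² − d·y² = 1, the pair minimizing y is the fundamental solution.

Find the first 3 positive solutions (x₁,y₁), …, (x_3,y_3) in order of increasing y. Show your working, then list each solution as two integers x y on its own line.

44 3
3871 264
340604 23229

√215 → a₀=14, period (1,1,1,28); ℓ=4 even so k=3
a_0=14:  p_0=14·1+0=14,  q_0=14·0+1=1
a_1=1:  p_1=1·14+1=15,  q_1=1·1+0=1
a_2=1:  p_2=1·15+14=29,  q_2=1·1+1=2
a_3=1:  p_3=1·29+15=44,  q_3=1·2+1=3
fundamental: x₁=44, y₁=3  (since 1936 − 215·9 = 1)
k=2:  x_2 = 44·44+215·3·3 = 3871,  y_2 = 44·3+3·44 = 264
k=3:  x_3 = 44·3871+215·3·264 = 340604,  y_3 = 44·264+3·3871 = 23229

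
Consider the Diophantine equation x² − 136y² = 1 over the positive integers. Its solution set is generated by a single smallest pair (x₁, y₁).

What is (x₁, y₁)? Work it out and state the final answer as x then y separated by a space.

35 3

[11; 1,1,1,22] for √136; ℓ=4 ⇒ convergent index 3
a_0=11:  p_0=11·1+0=11,  q_0=11·0+1=1
a_1=1:  p_1=1·11+1=12,  q_1=1·1+0=1
a_2=1:  p_2=1·12+11=23,  q_2=1·1+1=2
a_3=1:  p_3=1·23+12=35,  q_3=1·2+1=3
fundamental: x₁=35, y₁=3  (since 1225 − 136·9 = 1)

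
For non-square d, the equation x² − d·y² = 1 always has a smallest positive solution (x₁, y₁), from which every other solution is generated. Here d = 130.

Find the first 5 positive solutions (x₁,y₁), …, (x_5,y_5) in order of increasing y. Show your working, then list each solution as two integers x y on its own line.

√130 = [11; 2,2,22, …], period ℓ=3 (odd) → k=5
step 0: (11, 1)  from 11·(1,0) + (0,1)
…
step 2: (57, 5)  from 2·(23,2) + (11,1)
step 3: (1277, 112)  from 22·(57,5) + (23,2)
step 4: (2611, 229)  from 2·(1277,112) + (57,5)
step 5: (6499, 570)  from 2·(2611,229) + (1277,112)
fundamental: x₁=6499, y₁=570  (since 42237001 − 130·324900 = 1)
k=2:  x_2 = 6499·6499+130·570·570 = 84474001,  y_2 = 6499·570+570·6499 = 7408860
k=3:  x_3 = 6499·84474001+130·570·7408860 = 1097993058499,  y_3 = 6499·7408860+570·84474001 = 96300361710
k=4:  x_4 = 6499·1097993058499+130·570·96300361710 = 14271713689896001,  y_4 = 6499·96300361710+570·1097993058499 = 1251712094097720
k=5:  x_5 = 6499·14271713689896001+130·570·1251712094097720 = 185503733443275162499,  y_5 = 6499·1251712094097720+570·14271713689896001 = 16269753702781802850

6499 570
84474001 7408860
1097993058499 96300361710
14271713689896001 1251712094097720
185503733443275162499 16269753702781802850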